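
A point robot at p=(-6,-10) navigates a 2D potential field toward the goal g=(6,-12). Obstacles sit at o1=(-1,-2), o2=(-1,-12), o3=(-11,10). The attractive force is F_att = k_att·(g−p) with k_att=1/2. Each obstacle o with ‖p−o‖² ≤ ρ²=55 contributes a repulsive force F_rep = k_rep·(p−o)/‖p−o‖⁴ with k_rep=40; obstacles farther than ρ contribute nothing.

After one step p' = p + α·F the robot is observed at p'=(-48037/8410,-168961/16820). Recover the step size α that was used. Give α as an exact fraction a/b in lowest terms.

α = 1/20

F_att = 1/2·(g−p) = 1/2·(12,-2) = (6.0000,-1.0000)
o1: d²=89 > ρ²=55 → inactive
o2: d²=29 ≤ ρ²=55; F_rep = 40·(-5,2)/29² = (-0.2378,0.0951)
o3: d²=425 > ρ²=55 → inactive
F = F_att + ΣF_rep = (5.7622,-0.9049)
Δp = p'−p = (0.2881,-0.0452); α = Δx/Fx = (2423/8410) / (4846/841) = 1/20
check: Δy/Fy = (-761/16820) / (-761/841) = 1/20 ✓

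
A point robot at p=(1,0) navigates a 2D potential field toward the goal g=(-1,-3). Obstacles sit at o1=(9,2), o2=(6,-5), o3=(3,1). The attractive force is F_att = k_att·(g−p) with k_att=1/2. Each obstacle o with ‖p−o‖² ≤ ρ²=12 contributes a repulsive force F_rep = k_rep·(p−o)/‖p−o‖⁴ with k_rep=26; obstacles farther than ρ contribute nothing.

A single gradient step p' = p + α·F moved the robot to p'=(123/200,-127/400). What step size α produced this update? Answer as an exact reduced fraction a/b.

F_att = 1/2·(g−p) = 1/2·(-2,-3) = (-1.0000,-1.5000)
o1: d²=68 > ρ²=12 → inactive
o2: d²=50 > ρ²=12 → inactive
o3: d²=5 ≤ ρ²=12; F_rep = 26·(-2,-1)/5² = (-2.0800,-1.0400)
F = F_att + ΣF_rep = (-3.0800,-2.5400)
Δp = p'−p = (-0.3850,-0.3175); α = Δx/Fx = (-77/200) / (-77/25) = 1/8
check: Δy/Fy = (-127/400) / (-127/50) = 1/8 ✓

α = 1/8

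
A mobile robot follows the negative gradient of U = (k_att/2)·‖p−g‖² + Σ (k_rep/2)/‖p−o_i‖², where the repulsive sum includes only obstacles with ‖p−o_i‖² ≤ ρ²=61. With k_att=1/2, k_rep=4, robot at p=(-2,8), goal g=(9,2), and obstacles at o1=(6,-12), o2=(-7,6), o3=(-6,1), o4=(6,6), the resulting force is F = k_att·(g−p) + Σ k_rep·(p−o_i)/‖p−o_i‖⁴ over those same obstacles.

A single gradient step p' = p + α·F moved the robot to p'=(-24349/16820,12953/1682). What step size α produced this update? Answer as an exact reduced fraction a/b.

α = 1/10

F_att = 1/2·(g−p) = 1/2·(11,-6) = (5.5000,-3.0000)
o1: d²=464 > ρ²=61 → inactive
o2: d²=29 ≤ ρ²=61; F_rep = 4·(5,2)/29² = (0.0238,0.0095)
o3: d²=65 > ρ²=61 → inactive
o4: d²=68 > ρ²=61 → inactive
F = F_att + ΣF_rep = (5.5238,-2.9905)
Δp = p'−p = (0.5524,-0.2990); α = Δx/Fx = (9291/16820) / (9291/1682) = 1/10
check: Δy/Fy = (-503/1682) / (-2515/841) = 1/10 ✓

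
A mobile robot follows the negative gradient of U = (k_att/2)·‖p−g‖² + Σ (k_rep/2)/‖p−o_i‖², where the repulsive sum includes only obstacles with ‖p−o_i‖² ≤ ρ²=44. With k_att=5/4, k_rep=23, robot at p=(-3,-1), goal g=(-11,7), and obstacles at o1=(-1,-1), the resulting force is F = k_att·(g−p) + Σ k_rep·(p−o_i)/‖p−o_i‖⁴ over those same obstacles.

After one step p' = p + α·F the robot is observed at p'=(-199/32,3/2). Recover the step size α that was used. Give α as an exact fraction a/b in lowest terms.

α = 1/4

F_att = 5/4·(g−p) = 5/4·(-8,8) = (-10.0000,10.0000)
o1: d²=4 ≤ ρ²=44; F_rep = 23·(-2,0)/4² = (-2.8750,0.0000)
F = F_att + ΣF_rep = (-12.8750,10.0000)
Δp = p'−p = (-3.2188,2.5000); α = Δx/Fx = (-103/32) / (-103/8) = 1/4
check: Δy/Fy = (5/2) / (10) = 1/4 ✓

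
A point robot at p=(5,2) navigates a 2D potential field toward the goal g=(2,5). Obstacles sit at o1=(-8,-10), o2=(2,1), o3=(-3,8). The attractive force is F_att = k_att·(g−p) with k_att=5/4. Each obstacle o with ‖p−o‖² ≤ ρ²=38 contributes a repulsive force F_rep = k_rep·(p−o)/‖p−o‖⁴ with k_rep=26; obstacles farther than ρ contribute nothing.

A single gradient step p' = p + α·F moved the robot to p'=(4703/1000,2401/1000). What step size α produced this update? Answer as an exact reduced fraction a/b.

α = 1/10

F_att = 5/4·(g−p) = 5/4·(-3,3) = (-3.7500,3.7500)
o1: d²=313 > ρ²=38 → inactive
o2: d²=10 ≤ ρ²=38; F_rep = 26·(3,1)/10² = (0.7800,0.2600)
o3: d²=100 > ρ²=38 → inactive
F = F_att + ΣF_rep = (-2.9700,4.0100)
Δp = p'−p = (-0.2970,0.4010); α = Δx/Fx = (-297/1000) / (-297/100) = 1/10
check: Δy/Fy = (401/1000) / (401/100) = 1/10 ✓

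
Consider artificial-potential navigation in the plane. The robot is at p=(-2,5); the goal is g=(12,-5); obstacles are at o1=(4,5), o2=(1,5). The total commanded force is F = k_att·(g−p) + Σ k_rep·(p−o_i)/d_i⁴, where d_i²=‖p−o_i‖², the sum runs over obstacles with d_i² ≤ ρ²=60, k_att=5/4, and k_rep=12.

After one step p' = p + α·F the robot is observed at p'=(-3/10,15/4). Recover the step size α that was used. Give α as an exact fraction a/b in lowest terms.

α = 1/10

F_att = 5/4·(g−p) = 5/4·(14,-10) = (17.5000,-12.5000)
o1: d²=36 ≤ ρ²=60; F_rep = 12·(-6,0)/36² = (-0.0556,0.0000)
o2: d²=9 ≤ ρ²=60; F_rep = 12·(-3,0)/9² = (-0.4444,0.0000)
F = F_att + ΣF_rep = (17.0000,-12.5000)
Δp = p'−p = (1.7000,-1.2500); α = Δx/Fx = (17/10) / (17) = 1/10
check: Δy/Fy = (-5/4) / (-25/2) = 1/10 ✓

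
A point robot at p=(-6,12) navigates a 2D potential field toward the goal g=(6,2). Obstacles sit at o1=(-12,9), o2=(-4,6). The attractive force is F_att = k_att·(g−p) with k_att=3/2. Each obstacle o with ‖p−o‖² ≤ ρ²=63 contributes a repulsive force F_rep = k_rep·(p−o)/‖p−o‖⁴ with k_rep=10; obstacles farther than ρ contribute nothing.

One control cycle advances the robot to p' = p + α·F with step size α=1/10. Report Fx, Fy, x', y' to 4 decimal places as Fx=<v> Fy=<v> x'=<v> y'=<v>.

Fx=18.0171 Fy=-14.9477 x'=-4.1983 y'=10.5052

F_att = 3/2·(g−p) = 3/2·(12,-10) = (18.0000,-15.0000)
o1: d²=45 ≤ ρ²=63; F_rep = 10·(6,3)/45² = (0.0296,0.0148)
o2: d²=40 ≤ ρ²=63; F_rep = 10·(-2,6)/40² = (-0.0125,0.0375)
F = F_att + ΣF_rep = (18.0171,-14.9477)
p' = p + 1/10·F = (-4.1983,10.5052)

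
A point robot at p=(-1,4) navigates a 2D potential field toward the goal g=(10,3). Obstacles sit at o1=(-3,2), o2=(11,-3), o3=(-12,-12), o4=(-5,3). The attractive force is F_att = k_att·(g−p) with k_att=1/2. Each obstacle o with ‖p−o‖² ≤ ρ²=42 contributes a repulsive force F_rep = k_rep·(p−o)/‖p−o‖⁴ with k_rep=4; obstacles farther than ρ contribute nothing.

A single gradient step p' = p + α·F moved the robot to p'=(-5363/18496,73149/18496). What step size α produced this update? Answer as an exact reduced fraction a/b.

F_att = 1/2·(g−p) = 1/2·(11,-1) = (5.5000,-0.5000)
o1: d²=8 ≤ ρ²=42; F_rep = 4·(2,2)/8² = (0.1250,0.1250)
o2: d²=193 > ρ²=42 → inactive
o3: d²=377 > ρ²=42 → inactive
o4: d²=17 ≤ ρ²=42; F_rep = 4·(4,1)/17² = (0.0554,0.0138)
F = F_att + ΣF_rep = (5.6804,-0.3612)
Δp = p'−p = (0.7100,-0.0451); α = Δx/Fx = (13133/18496) / (13133/2312) = 1/8
check: Δy/Fy = (-835/18496) / (-835/2312) = 1/8 ✓

α = 1/8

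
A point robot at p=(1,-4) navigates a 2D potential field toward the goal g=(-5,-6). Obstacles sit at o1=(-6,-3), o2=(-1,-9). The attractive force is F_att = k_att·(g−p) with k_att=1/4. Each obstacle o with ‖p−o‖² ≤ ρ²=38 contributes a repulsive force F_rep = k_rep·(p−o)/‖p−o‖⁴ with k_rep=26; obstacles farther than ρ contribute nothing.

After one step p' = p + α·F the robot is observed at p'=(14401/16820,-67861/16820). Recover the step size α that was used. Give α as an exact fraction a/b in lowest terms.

F_att = 1/4·(g−p) = 1/4·(-6,-2) = (-1.5000,-0.5000)
o1: d²=50 > ρ²=38 → inactive
o2: d²=29 ≤ ρ²=38; F_rep = 26·(2,5)/29² = (0.0618,0.1546)
F = F_att + ΣF_rep = (-1.4382,-0.3454)
Δp = p'−p = (-0.1438,-0.0345); α = Δx/Fx = (-2419/16820) / (-2419/1682) = 1/10
check: Δy/Fy = (-581/16820) / (-581/1682) = 1/10 ✓

α = 1/10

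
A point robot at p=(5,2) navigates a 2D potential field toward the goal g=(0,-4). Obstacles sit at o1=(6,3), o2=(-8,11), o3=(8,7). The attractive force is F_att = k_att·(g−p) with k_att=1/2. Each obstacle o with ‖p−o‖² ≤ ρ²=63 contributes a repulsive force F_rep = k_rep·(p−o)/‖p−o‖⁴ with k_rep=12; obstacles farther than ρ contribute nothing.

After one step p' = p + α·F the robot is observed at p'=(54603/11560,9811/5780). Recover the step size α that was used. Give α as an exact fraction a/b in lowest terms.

α = 1/20

F_att = 1/2·(g−p) = 1/2·(-5,-6) = (-2.5000,-3.0000)
o1: d²=2 ≤ ρ²=63; F_rep = 12·(-1,-1)/2² = (-3.0000,-3.0000)
o2: d²=250 > ρ²=63 → inactive
o3: d²=34 ≤ ρ²=63; F_rep = 12·(-3,-5)/34² = (-0.0311,-0.0519)
F = F_att + ΣF_rep = (-5.5311,-6.0519)
Δp = p'−p = (-0.2766,-0.3026); α = Δx/Fx = (-3197/11560) / (-3197/578) = 1/20
check: Δy/Fy = (-1749/5780) / (-1749/289) = 1/20 ✓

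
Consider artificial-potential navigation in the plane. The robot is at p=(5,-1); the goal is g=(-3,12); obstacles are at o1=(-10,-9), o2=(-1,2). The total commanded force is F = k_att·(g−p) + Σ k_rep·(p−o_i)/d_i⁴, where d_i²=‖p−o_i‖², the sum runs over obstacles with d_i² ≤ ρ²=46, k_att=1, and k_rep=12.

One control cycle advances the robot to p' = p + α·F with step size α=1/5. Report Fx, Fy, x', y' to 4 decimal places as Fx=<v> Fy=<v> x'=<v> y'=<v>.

Fx=-7.9644 Fy=12.9822 x'=3.4071 y'=1.5964

F_att = 1·(g−p) = 1·(-8,13) = (-8.0000,13.0000)
o1: d²=289 > ρ²=46 → inactive
o2: d²=45 ≤ ρ²=46; F_rep = 12·(6,-3)/45² = (0.0356,-0.0178)
F = F_att + ΣF_rep = (-7.9644,12.9822)
p' = p + 1/5·F = (3.4071,1.5964)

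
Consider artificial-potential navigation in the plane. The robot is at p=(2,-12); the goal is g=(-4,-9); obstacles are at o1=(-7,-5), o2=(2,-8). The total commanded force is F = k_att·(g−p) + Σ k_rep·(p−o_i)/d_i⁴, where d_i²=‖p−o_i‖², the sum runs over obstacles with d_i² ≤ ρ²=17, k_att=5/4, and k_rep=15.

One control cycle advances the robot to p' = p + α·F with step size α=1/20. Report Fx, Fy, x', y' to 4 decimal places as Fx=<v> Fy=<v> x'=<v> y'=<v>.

Fx=-7.5000 Fy=3.5156 x'=1.6250 y'=-11.8242

F_att = 5/4·(g−p) = 5/4·(-6,3) = (-7.5000,3.7500)
o1: d²=130 > ρ²=17 → inactive
o2: d²=16 ≤ ρ²=17; F_rep = 15·(0,-4)/16² = (0.0000,-0.2344)
F = F_att + ΣF_rep = (-7.5000,3.5156)
p' = p + 1/20·F = (1.6250,-11.8242)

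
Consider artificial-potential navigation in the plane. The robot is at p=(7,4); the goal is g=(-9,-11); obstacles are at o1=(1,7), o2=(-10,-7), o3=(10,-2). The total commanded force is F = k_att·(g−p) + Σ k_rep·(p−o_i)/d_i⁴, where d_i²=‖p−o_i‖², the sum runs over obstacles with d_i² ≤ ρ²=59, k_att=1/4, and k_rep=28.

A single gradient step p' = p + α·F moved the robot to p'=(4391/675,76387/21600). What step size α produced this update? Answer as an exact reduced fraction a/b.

α = 1/8

F_att = 1/4·(g−p) = 1/4·(-16,-15) = (-4.0000,-3.7500)
o1: d²=45 ≤ ρ²=59; F_rep = 28·(6,-3)/45² = (0.0830,-0.0415)
o2: d²=410 > ρ²=59 → inactive
o3: d²=45 ≤ ρ²=59; F_rep = 28·(-3,6)/45² = (-0.0415,0.0830)
F = F_att + ΣF_rep = (-3.9585,-3.7085)
Δp = p'−p = (-0.4948,-0.4636); α = Δx/Fx = (-334/675) / (-2672/675) = 1/8
check: Δy/Fy = (-10013/21600) / (-10013/2700) = 1/8 ✓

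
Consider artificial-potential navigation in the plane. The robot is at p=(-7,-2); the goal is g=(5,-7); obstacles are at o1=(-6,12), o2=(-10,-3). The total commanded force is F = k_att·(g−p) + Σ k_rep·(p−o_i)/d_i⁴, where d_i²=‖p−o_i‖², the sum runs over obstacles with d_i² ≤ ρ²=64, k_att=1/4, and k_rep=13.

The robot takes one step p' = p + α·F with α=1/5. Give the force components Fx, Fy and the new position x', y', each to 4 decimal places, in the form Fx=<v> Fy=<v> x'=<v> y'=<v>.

F_att = 1/4·(g−p) = 1/4·(12,-5) = (3.0000,-1.2500)
o1: d²=197 > ρ²=64 → inactive
o2: d²=10 ≤ ρ²=64; F_rep = 13·(3,1)/10² = (0.3900,0.1300)
F = F_att + ΣF_rep = (3.3900,-1.1200)
p' = p + 1/5·F = (-6.3220,-2.2240)

Fx=3.3900 Fy=-1.1200 x'=-6.3220 y'=-2.2240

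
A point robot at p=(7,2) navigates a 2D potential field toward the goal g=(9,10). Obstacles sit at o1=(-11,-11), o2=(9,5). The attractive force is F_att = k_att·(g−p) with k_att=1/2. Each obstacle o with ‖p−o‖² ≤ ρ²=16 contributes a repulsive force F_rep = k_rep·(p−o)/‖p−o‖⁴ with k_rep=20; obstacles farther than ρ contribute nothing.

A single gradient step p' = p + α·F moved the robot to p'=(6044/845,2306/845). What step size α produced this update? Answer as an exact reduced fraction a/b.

F_att = 1/2·(g−p) = 1/2·(2,8) = (1.0000,4.0000)
o1: d²=493 > ρ²=16 → inactive
o2: d²=13 ≤ ρ²=16; F_rep = 20·(-2,-3)/13² = (-0.2367,-0.3550)
F = F_att + ΣF_rep = (0.7633,3.6450)
Δp = p'−p = (0.1527,0.7290); α = Δx/Fx = (129/845) / (129/169) = 1/5
check: Δy/Fy = (616/845) / (616/169) = 1/5 ✓

α = 1/5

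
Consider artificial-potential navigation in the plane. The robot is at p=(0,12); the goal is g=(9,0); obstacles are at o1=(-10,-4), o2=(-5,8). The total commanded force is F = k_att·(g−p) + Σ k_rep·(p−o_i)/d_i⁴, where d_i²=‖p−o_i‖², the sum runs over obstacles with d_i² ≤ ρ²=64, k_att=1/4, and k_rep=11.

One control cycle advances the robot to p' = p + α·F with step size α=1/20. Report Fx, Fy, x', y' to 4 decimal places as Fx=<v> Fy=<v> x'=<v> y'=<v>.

Fx=2.2827 Fy=-2.9738 x'=0.1141 y'=11.8513

F_att = 1/4·(g−p) = 1/4·(9,-12) = (2.2500,-3.0000)
o1: d²=356 > ρ²=64 → inactive
o2: d²=41 ≤ ρ²=64; F_rep = 11·(5,4)/41² = (0.0327,0.0262)
F = F_att + ΣF_rep = (2.2827,-2.9738)
p' = p + 1/20·F = (0.1141,11.8513)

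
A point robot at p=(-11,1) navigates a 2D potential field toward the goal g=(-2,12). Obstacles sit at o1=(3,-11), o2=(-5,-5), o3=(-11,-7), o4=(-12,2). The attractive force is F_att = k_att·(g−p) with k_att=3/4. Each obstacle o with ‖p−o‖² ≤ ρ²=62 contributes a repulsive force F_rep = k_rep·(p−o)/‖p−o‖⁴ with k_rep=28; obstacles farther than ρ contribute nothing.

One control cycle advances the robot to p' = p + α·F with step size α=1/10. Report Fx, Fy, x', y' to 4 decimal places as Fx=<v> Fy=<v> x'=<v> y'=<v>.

F_att = 3/4·(g−p) = 3/4·(9,11) = (6.7500,8.2500)
o1: d²=340 > ρ²=62 → inactive
o2: d²=72 > ρ²=62 → inactive
o3: d²=64 > ρ²=62 → inactive
o4: d²=2 ≤ ρ²=62; F_rep = 28·(1,-1)/2² = (7.0000,-7.0000)
F = F_att + ΣF_rep = (13.7500,1.2500)
p' = p + 1/10·F = (-9.6250,1.1250)

Fx=13.7500 Fy=1.2500 x'=-9.6250 y'=1.1250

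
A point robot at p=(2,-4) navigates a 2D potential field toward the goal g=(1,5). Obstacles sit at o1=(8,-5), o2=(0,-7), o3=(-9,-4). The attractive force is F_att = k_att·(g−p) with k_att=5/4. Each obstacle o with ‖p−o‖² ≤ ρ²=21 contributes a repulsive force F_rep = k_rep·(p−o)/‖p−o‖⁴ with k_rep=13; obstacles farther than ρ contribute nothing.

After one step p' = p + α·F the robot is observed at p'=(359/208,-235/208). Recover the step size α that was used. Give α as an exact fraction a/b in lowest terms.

F_att = 5/4·(g−p) = 5/4·(-1,9) = (-1.2500,11.2500)
o1: d²=37 > ρ²=21 → inactive
o2: d²=13 ≤ ρ²=21; F_rep = 13·(2,3)/13² = (0.1538,0.2308)
o3: d²=121 > ρ²=21 → inactive
F = F_att + ΣF_rep = (-1.0962,11.4808)
Δp = p'−p = (-0.2740,2.8702); α = Δx/Fx = (-57/208) / (-57/52) = 1/4
check: Δy/Fy = (597/208) / (597/52) = 1/4 ✓

α = 1/4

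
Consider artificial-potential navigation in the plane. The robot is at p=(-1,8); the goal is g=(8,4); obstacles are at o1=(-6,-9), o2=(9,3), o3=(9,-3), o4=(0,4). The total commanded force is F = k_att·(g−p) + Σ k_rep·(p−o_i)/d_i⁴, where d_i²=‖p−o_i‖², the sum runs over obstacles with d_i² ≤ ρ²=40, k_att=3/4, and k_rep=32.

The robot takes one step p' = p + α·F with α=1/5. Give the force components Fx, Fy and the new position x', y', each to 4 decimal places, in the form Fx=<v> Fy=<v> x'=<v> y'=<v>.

Fx=6.6393 Fy=-2.5571 x'=0.3279 y'=7.4886

F_att = 3/4·(g−p) = 3/4·(9,-4) = (6.7500,-3.0000)
o1: d²=314 > ρ²=40 → inactive
o2: d²=125 > ρ²=40 → inactive
o3: d²=221 > ρ²=40 → inactive
o4: d²=17 ≤ ρ²=40; F_rep = 32·(-1,4)/17² = (-0.1107,0.4429)
F = F_att + ΣF_rep = (6.6393,-2.5571)
p' = p + 1/5·F = (0.3279,7.4886)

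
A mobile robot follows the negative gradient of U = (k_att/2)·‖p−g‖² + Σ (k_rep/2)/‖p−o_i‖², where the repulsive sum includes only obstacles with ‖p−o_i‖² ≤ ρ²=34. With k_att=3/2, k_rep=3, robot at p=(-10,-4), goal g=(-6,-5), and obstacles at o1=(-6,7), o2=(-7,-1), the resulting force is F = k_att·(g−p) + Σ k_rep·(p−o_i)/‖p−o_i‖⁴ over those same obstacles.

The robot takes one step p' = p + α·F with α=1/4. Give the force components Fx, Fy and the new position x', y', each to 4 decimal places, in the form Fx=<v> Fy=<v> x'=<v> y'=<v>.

F_att = 3/2·(g−p) = 3/2·(4,-1) = (6.0000,-1.5000)
o1: d²=137 > ρ²=34 → inactive
o2: d²=18 ≤ ρ²=34; F_rep = 3·(-3,-3)/18² = (-0.0278,-0.0278)
F = F_att + ΣF_rep = (5.9722,-1.5278)
p' = p + 1/4·F = (-8.5069,-4.3819)

Fx=5.9722 Fy=-1.5278 x'=-8.5069 y'=-4.3819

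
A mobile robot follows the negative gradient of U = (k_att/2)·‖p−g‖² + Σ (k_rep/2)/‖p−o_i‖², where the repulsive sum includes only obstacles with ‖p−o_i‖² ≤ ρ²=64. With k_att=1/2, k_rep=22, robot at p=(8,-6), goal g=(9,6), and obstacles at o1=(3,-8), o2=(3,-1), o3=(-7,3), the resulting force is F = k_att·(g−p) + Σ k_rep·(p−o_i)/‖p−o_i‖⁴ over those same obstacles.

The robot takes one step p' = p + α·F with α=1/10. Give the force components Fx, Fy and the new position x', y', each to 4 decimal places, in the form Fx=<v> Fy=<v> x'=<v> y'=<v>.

F_att = 1/2·(g−p) = 1/2·(1,12) = (0.5000,6.0000)
o1: d²=29 ≤ ρ²=64; F_rep = 22·(5,2)/29² = (0.1308,0.0523)
o2: d²=50 ≤ ρ²=64; F_rep = 22·(5,-5)/50² = (0.0440,-0.0440)
o3: d²=306 > ρ²=64 → inactive
F = F_att + ΣF_rep = (0.6748,6.0083)
p' = p + 1/10·F = (8.0675,-5.3992)

Fx=0.6748 Fy=6.0083 x'=8.0675 y'=-5.3992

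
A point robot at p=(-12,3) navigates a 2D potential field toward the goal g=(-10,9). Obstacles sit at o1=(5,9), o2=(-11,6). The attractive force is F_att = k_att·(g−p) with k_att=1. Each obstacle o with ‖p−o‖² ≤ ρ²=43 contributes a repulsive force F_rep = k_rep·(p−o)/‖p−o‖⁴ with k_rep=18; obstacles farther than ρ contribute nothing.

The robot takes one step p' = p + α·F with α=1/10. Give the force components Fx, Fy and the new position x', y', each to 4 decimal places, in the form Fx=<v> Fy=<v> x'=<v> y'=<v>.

Fx=1.8200 Fy=5.4600 x'=-11.8180 y'=3.5460

F_att = 1·(g−p) = 1·(2,6) = (2.0000,6.0000)
o1: d²=325 > ρ²=43 → inactive
o2: d²=10 ≤ ρ²=43; F_rep = 18·(-1,-3)/10² = (-0.1800,-0.5400)
F = F_att + ΣF_rep = (1.8200,5.4600)
p' = p + 1/10·F = (-11.8180,3.5460)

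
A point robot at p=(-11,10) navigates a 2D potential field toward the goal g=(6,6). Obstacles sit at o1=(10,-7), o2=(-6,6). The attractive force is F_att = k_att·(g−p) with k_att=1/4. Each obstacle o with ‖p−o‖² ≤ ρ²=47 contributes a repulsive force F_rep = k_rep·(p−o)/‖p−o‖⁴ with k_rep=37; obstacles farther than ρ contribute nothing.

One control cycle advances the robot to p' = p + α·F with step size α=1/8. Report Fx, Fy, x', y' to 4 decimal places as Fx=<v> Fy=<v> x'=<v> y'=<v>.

F_att = 1/4·(g−p) = 1/4·(17,-4) = (4.2500,-1.0000)
o1: d²=730 > ρ²=47 → inactive
o2: d²=41 ≤ ρ²=47; F_rep = 37·(-5,4)/41² = (-0.1101,0.0880)
F = F_att + ΣF_rep = (4.1399,-0.9120)
p' = p + 1/8·F = (-10.4825,9.8860)

Fx=4.1399 Fy=-0.9120 x'=-10.4825 y'=9.8860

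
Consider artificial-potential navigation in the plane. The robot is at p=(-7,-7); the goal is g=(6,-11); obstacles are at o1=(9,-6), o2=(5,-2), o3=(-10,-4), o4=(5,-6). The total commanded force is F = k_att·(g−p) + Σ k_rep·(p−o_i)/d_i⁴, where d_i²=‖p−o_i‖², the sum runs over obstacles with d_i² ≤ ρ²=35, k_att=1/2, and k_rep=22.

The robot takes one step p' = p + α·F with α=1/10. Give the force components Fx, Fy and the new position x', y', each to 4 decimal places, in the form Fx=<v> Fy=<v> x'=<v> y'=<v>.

Fx=6.7037 Fy=-2.2037 x'=-6.3296 y'=-7.2204

F_att = 1/2·(g−p) = 1/2·(13,-4) = (6.5000,-2.0000)
o1: d²=257 > ρ²=35 → inactive
o2: d²=169 > ρ²=35 → inactive
o3: d²=18 ≤ ρ²=35; F_rep = 22·(3,-3)/18² = (0.2037,-0.2037)
o4: d²=145 > ρ²=35 → inactive
F = F_att + ΣF_rep = (6.7037,-2.2037)
p' = p + 1/10·F = (-6.3296,-7.2204)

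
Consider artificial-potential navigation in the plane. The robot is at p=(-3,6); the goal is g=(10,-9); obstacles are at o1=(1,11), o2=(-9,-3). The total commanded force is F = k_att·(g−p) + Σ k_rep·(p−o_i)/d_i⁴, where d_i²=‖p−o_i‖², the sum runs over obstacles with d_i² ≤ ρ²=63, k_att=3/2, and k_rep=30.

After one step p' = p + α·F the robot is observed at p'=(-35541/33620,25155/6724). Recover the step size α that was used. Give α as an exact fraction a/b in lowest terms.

α = 1/10

F_att = 3/2·(g−p) = 3/2·(13,-15) = (19.5000,-22.5000)
o1: d²=41 ≤ ρ²=63; F_rep = 30·(-4,-5)/41² = (-0.0714,-0.0892)
o2: d²=117 > ρ²=63 → inactive
F = F_att + ΣF_rep = (19.4286,-22.5892)
Δp = p'−p = (1.9429,-2.2589); α = Δx/Fx = (65319/33620) / (65319/3362) = 1/10
check: Δy/Fy = (-15189/6724) / (-75945/3362) = 1/10 ✓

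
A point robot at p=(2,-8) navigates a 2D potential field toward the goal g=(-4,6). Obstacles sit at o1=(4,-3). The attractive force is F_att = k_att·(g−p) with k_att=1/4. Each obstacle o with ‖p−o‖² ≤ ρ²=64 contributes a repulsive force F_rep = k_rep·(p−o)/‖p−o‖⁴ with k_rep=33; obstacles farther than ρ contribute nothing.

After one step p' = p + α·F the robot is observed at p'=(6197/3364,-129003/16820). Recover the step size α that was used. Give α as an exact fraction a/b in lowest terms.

α = 1/10

F_att = 1/4·(g−p) = 1/4·(-6,14) = (-1.5000,3.5000)
o1: d²=29 ≤ ρ²=64; F_rep = 33·(-2,-5)/29² = (-0.0785,-0.1962)
F = F_att + ΣF_rep = (-1.5785,3.3038)
Δp = p'−p = (-0.1578,0.3304); α = Δx/Fx = (-531/3364) / (-2655/1682) = 1/10
check: Δy/Fy = (5557/16820) / (5557/1682) = 1/10 ✓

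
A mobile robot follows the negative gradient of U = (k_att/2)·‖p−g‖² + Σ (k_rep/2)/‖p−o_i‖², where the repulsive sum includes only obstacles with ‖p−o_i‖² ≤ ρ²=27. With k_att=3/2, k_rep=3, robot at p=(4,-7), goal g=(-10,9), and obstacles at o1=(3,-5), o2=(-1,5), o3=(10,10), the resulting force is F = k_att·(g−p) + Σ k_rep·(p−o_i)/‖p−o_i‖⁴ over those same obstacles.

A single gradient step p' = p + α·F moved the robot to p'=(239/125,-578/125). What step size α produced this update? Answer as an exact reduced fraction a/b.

α = 1/10

F_att = 3/2·(g−p) = 3/2·(-14,16) = (-21.0000,24.0000)
o1: d²=5 ≤ ρ²=27; F_rep = 3·(1,-2)/5² = (0.1200,-0.2400)
o2: d²=169 > ρ²=27 → inactive
o3: d²=325 > ρ²=27 → inactive
F = F_att + ΣF_rep = (-20.8800,23.7600)
Δp = p'−p = (-2.0880,2.3760); α = Δx/Fx = (-261/125) / (-522/25) = 1/10
check: Δy/Fy = (297/125) / (594/25) = 1/10 ✓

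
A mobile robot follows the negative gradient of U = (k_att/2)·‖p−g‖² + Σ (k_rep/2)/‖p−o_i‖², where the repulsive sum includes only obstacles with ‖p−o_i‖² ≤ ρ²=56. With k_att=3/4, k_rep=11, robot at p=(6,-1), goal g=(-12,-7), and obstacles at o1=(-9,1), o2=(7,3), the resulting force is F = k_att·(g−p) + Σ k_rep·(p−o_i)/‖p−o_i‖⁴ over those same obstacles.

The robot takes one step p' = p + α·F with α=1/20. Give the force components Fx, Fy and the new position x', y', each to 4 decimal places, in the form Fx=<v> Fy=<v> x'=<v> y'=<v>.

Fx=-13.5381 Fy=-4.6522 x'=5.3231 y'=-1.2326

F_att = 3/4·(g−p) = 3/4·(-18,-6) = (-13.5000,-4.5000)
o1: d²=229 > ρ²=56 → inactive
o2: d²=17 ≤ ρ²=56; F_rep = 11·(-1,-4)/17² = (-0.0381,-0.1522)
F = F_att + ΣF_rep = (-13.5381,-4.6522)
p' = p + 1/20·F = (5.3231,-1.2326)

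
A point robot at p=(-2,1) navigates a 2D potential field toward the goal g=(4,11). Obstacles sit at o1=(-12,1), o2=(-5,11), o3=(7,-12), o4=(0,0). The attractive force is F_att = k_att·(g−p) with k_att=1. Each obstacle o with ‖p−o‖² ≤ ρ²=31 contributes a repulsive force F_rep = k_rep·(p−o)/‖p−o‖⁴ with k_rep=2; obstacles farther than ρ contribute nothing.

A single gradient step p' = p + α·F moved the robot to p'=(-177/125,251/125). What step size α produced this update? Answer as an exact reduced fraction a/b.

F_att = 1·(g−p) = 1·(6,10) = (6.0000,10.0000)
o1: d²=100 > ρ²=31 → inactive
o2: d²=109 > ρ²=31 → inactive
o3: d²=250 > ρ²=31 → inactive
o4: d²=5 ≤ ρ²=31; F_rep = 2·(-2,1)/5² = (-0.1600,0.0800)
F = F_att + ΣF_rep = (5.8400,10.0800)
Δp = p'−p = (0.5840,1.0080); α = Δx/Fx = (73/125) / (146/25) = 1/10
check: Δy/Fy = (126/125) / (252/25) = 1/10 ✓

α = 1/10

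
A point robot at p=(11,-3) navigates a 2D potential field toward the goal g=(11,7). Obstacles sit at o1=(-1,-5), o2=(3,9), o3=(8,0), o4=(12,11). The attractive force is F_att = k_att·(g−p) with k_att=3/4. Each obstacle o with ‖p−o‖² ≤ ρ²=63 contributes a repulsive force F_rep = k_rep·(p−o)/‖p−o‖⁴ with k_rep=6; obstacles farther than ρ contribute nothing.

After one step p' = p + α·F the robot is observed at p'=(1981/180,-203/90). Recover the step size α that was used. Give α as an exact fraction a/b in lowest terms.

α = 1/10

F_att = 3/4·(g−p) = 3/4·(0,10) = (0.0000,7.5000)
o1: d²=148 > ρ²=63 → inactive
o2: d²=208 > ρ²=63 → inactive
o3: d²=18 ≤ ρ²=63; F_rep = 6·(3,-3)/18² = (0.0556,-0.0556)
o4: d²=197 > ρ²=63 → inactive
F = F_att + ΣF_rep = (0.0556,7.4444)
Δp = p'−p = (0.0056,0.7444); α = Δx/Fx = (1/180) / (1/18) = 1/10
check: Δy/Fy = (67/90) / (67/9) = 1/10 ✓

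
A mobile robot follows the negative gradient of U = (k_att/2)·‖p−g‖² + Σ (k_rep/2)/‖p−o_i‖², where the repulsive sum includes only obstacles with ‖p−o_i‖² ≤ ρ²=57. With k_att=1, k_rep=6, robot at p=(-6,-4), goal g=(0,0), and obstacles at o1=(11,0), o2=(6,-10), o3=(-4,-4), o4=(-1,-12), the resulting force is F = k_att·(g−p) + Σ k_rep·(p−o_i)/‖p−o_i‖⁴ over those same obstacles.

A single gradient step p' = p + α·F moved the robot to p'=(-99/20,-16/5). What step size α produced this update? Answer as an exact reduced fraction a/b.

α = 1/5

F_att = 1·(g−p) = 1·(6,4) = (6.0000,4.0000)
o1: d²=305 > ρ²=57 → inactive
o2: d²=180 > ρ²=57 → inactive
o3: d²=4 ≤ ρ²=57; F_rep = 6·(-2,0)/4² = (-0.7500,0.0000)
o4: d²=89 > ρ²=57 → inactive
F = F_att + ΣF_rep = (5.2500,4.0000)
Δp = p'−p = (1.0500,0.8000); α = Δx/Fx = (21/20) / (21/4) = 1/5
check: Δy/Fy = (4/5) / (4) = 1/5 ✓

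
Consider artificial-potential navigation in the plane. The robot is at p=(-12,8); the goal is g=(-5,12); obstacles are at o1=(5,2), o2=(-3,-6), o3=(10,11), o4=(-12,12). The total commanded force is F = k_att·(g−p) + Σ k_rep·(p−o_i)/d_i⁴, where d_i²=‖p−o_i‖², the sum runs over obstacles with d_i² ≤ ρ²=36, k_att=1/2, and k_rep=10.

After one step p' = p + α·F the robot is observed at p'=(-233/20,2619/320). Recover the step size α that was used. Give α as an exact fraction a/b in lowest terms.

α = 1/10

F_att = 1/2·(g−p) = 1/2·(7,4) = (3.5000,2.0000)
o1: d²=325 > ρ²=36 → inactive
o2: d²=277 > ρ²=36 → inactive
o3: d²=493 > ρ²=36 → inactive
o4: d²=16 ≤ ρ²=36; F_rep = 10·(0,-4)/16² = (0.0000,-0.1562)
F = F_att + ΣF_rep = (3.5000,1.8438)
Δp = p'−p = (0.3500,0.1844); α = Δx/Fx = (7/20) / (7/2) = 1/10
check: Δy/Fy = (59/320) / (59/32) = 1/10 ✓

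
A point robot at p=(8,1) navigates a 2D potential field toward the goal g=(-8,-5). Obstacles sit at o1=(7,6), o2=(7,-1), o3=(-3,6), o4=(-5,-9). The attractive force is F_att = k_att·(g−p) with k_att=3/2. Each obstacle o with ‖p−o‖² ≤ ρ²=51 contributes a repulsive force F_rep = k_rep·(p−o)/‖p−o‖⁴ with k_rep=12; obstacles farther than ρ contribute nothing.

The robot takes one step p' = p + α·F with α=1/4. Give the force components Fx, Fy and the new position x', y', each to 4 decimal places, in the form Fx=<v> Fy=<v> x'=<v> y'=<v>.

Fx=-23.5022 Fy=-8.1288 x'=2.1244 y'=-1.0322

F_att = 3/2·(g−p) = 3/2·(-16,-6) = (-24.0000,-9.0000)
o1: d²=26 ≤ ρ²=51; F_rep = 12·(1,-5)/26² = (0.0178,-0.0888)
o2: d²=5 ≤ ρ²=51; F_rep = 12·(1,2)/5² = (0.4800,0.9600)
o3: d²=146 > ρ²=51 → inactive
o4: d²=269 > ρ²=51 → inactive
F = F_att + ΣF_rep = (-23.5022,-8.1288)
p' = p + 1/4·F = (2.1244,-1.0322)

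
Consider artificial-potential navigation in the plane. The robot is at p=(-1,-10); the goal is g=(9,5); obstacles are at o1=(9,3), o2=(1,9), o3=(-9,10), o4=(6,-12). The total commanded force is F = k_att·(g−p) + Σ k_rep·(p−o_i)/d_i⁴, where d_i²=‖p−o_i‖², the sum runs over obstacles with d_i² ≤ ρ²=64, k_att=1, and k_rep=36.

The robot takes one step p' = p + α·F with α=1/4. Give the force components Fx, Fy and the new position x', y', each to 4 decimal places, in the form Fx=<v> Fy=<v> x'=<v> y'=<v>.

F_att = 1·(g−p) = 1·(10,15) = (10.0000,15.0000)
o1: d²=269 > ρ²=64 → inactive
o2: d²=365 > ρ²=64 → inactive
o3: d²=464 > ρ²=64 → inactive
o4: d²=53 ≤ ρ²=64; F_rep = 36·(-7,2)/53² = (-0.0897,0.0256)
F = F_att + ΣF_rep = (9.9103,15.0256)
p' = p + 1/4·F = (1.4776,-6.2436)

Fx=9.9103 Fy=15.0256 x'=1.4776 y'=-6.2436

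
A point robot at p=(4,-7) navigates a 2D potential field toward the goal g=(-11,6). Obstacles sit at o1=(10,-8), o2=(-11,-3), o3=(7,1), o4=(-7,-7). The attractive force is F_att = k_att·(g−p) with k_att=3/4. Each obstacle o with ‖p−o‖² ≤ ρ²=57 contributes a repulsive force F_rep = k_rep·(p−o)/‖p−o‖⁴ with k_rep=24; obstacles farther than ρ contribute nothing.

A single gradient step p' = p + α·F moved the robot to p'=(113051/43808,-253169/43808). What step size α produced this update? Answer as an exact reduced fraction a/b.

F_att = 3/4·(g−p) = 3/4·(-15,13) = (-11.2500,9.7500)
o1: d²=37 ≤ ρ²=57; F_rep = 24·(-6,1)/37² = (-0.1052,0.0175)
o2: d²=241 > ρ²=57 → inactive
o3: d²=73 > ρ²=57 → inactive
o4: d²=121 > ρ²=57 → inactive
F = F_att + ΣF_rep = (-11.3552,9.7675)
Δp = p'−p = (-1.4194,1.2209); α = Δx/Fx = (-62181/43808) / (-62181/5476) = 1/8
check: Δy/Fy = (53487/43808) / (53487/5476) = 1/8 ✓

α = 1/8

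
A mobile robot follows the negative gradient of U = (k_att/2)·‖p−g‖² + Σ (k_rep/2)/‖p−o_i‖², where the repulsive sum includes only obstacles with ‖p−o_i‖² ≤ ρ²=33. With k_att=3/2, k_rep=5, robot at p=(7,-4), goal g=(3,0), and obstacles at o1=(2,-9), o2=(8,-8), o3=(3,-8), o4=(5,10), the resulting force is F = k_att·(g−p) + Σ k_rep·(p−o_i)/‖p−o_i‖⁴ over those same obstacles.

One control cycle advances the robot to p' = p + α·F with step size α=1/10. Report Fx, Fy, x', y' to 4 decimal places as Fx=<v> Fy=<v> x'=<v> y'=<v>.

F_att = 3/2·(g−p) = 3/2·(-4,4) = (-6.0000,6.0000)
o1: d²=50 > ρ²=33 → inactive
o2: d²=17 ≤ ρ²=33; F_rep = 5·(-1,4)/17² = (-0.0173,0.0692)
o3: d²=32 ≤ ρ²=33; F_rep = 5·(4,4)/32² = (0.0195,0.0195)
o4: d²=200 > ρ²=33 → inactive
F = F_att + ΣF_rep = (-5.9978,6.0887)
p' = p + 1/10·F = (6.4002,-3.3911)

Fx=-5.9978 Fy=6.0887 x'=6.4002 y'=-3.3911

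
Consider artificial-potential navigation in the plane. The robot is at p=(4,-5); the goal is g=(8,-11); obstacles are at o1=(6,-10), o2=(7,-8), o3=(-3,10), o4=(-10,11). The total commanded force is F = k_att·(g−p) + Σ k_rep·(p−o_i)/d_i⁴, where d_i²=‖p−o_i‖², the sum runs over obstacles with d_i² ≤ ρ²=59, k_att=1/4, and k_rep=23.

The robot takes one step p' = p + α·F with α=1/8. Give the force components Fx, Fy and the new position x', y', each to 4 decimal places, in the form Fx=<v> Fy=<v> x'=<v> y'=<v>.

F_att = 1/4·(g−p) = 1/4·(4,-6) = (1.0000,-1.5000)
o1: d²=29 ≤ ρ²=59; F_rep = 23·(-2,5)/29² = (-0.0547,0.1367)
o2: d²=18 ≤ ρ²=59; F_rep = 23·(-3,3)/18² = (-0.2130,0.2130)
o3: d²=274 > ρ²=59 → inactive
o4: d²=452 > ρ²=59 → inactive
F = F_att + ΣF_rep = (0.7323,-1.1503)
p' = p + 1/8·F = (4.0915,-5.1438)

Fx=0.7323 Fy=-1.1503 x'=4.0915 y'=-5.1438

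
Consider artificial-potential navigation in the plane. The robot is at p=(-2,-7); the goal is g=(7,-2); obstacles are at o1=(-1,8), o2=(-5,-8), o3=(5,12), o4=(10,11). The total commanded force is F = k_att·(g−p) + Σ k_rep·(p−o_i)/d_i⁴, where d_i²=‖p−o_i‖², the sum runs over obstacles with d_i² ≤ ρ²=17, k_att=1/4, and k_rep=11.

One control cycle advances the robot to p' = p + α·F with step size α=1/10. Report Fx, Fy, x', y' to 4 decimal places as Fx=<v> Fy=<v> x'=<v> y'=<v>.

F_att = 1/4·(g−p) = 1/4·(9,5) = (2.2500,1.2500)
o1: d²=226 > ρ²=17 → inactive
o2: d²=10 ≤ ρ²=17; F_rep = 11·(3,1)/10² = (0.3300,0.1100)
o3: d²=410 > ρ²=17 → inactive
o4: d²=468 > ρ²=17 → inactive
F = F_att + ΣF_rep = (2.5800,1.3600)
p' = p + 1/10·F = (-1.7420,-6.8640)

Fx=2.5800 Fy=1.3600 x'=-1.7420 y'=-6.8640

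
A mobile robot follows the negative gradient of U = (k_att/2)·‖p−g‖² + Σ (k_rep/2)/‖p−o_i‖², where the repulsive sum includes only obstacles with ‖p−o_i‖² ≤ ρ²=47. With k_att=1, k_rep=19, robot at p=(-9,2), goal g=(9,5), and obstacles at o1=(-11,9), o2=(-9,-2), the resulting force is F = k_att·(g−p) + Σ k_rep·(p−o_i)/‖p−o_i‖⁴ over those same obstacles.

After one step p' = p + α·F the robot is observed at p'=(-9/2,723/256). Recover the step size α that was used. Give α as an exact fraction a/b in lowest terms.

α = 1/4

F_att = 1·(g−p) = 1·(18,3) = (18.0000,3.0000)
o1: d²=53 > ρ²=47 → inactive
o2: d²=16 ≤ ρ²=47; F_rep = 19·(0,4)/16² = (0.0000,0.2969)
F = F_att + ΣF_rep = (18.0000,3.2969)
Δp = p'−p = (4.5000,0.8242); α = Δx/Fx = (9/2) / (18) = 1/4
check: Δy/Fy = (211/256) / (211/64) = 1/4 ✓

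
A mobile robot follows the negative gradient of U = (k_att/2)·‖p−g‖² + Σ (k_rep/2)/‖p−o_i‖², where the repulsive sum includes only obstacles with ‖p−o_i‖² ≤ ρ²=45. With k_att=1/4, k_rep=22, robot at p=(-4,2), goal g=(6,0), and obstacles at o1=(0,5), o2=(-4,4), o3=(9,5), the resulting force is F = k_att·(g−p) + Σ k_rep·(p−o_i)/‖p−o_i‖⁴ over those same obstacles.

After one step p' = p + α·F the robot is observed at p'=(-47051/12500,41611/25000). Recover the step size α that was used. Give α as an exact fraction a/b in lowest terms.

α = 1/10

F_att = 1/4·(g−p) = 1/4·(10,-2) = (2.5000,-0.5000)
o1: d²=25 ≤ ρ²=45; F_rep = 22·(-4,-3)/25² = (-0.1408,-0.1056)
o2: d²=4 ≤ ρ²=45; F_rep = 22·(0,-2)/4² = (0.0000,-2.7500)
o3: d²=178 > ρ²=45 → inactive
F = F_att + ΣF_rep = (2.3592,-3.3556)
Δp = p'−p = (0.2359,-0.3356); α = Δx/Fx = (2949/12500) / (2949/1250) = 1/10
check: Δy/Fy = (-8389/25000) / (-8389/2500) = 1/10 ✓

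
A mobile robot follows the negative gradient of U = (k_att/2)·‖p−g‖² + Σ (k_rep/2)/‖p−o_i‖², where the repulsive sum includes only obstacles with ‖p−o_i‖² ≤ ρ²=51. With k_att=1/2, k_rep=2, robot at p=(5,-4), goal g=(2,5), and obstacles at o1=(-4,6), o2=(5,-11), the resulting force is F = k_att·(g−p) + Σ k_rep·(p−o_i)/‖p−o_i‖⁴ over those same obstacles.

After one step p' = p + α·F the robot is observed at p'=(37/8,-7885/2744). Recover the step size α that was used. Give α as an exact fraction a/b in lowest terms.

F_att = 1/2·(g−p) = 1/2·(-3,9) = (-1.5000,4.5000)
o1: d²=181 > ρ²=51 → inactive
o2: d²=49 ≤ ρ²=51; F_rep = 2·(0,7)/49² = (0.0000,0.0058)
F = F_att + ΣF_rep = (-1.5000,4.5058)
Δp = p'−p = (-0.3750,1.1265); α = Δx/Fx = (-3/8) / (-3/2) = 1/4
check: Δy/Fy = (3091/2744) / (3091/686) = 1/4 ✓

α = 1/4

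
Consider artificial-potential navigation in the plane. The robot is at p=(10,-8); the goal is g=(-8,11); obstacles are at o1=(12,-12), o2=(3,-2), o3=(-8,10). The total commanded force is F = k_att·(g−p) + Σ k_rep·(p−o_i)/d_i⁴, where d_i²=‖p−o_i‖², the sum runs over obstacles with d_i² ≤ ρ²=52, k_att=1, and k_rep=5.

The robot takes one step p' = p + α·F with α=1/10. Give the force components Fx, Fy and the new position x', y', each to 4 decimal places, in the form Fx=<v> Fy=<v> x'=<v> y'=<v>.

F_att = 1·(g−p) = 1·(-18,19) = (-18.0000,19.0000)
o1: d²=20 ≤ ρ²=52; F_rep = 5·(-2,4)/20² = (-0.0250,0.0500)
o2: d²=85 > ρ²=52 → inactive
o3: d²=648 > ρ²=52 → inactive
F = F_att + ΣF_rep = (-18.0250,19.0500)
p' = p + 1/10·F = (8.1975,-6.0950)

Fx=-18.0250 Fy=19.0500 x'=8.1975 y'=-6.0950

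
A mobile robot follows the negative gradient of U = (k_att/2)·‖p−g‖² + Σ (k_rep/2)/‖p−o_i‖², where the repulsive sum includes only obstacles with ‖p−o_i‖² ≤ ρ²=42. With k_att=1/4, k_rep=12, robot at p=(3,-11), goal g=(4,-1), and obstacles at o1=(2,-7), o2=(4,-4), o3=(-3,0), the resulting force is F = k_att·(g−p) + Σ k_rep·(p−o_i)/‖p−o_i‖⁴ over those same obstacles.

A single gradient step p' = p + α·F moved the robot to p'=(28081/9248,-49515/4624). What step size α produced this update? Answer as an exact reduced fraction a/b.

F_att = 1/4·(g−p) = 1/4·(1,10) = (0.2500,2.5000)
o1: d²=17 ≤ ρ²=42; F_rep = 12·(1,-4)/17² = (0.0415,-0.1661)
o2: d²=50 > ρ²=42 → inactive
o3: d²=157 > ρ²=42 → inactive
F = F_att + ΣF_rep = (0.2915,2.3339)
Δp = p'−p = (0.0364,0.2917); α = Δx/Fx = (337/9248) / (337/1156) = 1/8
check: Δy/Fy = (1349/4624) / (1349/578) = 1/8 ✓

α = 1/8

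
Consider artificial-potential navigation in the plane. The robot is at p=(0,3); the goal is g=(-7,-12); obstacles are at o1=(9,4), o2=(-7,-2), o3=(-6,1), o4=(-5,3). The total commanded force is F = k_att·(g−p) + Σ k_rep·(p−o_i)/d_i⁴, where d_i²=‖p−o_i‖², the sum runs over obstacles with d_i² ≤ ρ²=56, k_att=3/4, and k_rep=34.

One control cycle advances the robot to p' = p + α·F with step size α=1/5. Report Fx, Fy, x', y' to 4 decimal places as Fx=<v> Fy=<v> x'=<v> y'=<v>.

Fx=-4.8505 Fy=-11.2075 x'=-0.9701 y'=0.7585

F_att = 3/4·(g−p) = 3/4·(-7,-15) = (-5.2500,-11.2500)
o1: d²=82 > ρ²=56 → inactive
o2: d²=74 > ρ²=56 → inactive
o3: d²=40 ≤ ρ²=56; F_rep = 34·(6,2)/40² = (0.1275,0.0425)
o4: d²=25 ≤ ρ²=56; F_rep = 34·(5,0)/25² = (0.2720,0.0000)
F = F_att + ΣF_rep = (-4.8505,-11.2075)
p' = p + 1/5·F = (-0.9701,0.7585)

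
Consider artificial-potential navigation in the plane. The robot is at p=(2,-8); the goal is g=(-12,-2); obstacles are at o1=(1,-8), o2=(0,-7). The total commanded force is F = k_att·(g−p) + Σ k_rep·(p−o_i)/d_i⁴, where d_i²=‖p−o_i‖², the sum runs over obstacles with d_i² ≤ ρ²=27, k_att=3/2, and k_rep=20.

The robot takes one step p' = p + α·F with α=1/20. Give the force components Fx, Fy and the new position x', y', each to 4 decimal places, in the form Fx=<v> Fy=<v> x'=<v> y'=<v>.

F_att = 3/2·(g−p) = 3/2·(-14,6) = (-21.0000,9.0000)
o1: d²=1 ≤ ρ²=27; F_rep = 20·(1,0)/1² = (20.0000,0.0000)
o2: d²=5 ≤ ρ²=27; F_rep = 20·(2,-1)/5² = (1.6000,-0.8000)
F = F_att + ΣF_rep = (0.6000,8.2000)
p' = p + 1/20·F = (2.0300,-7.5900)

Fx=0.6000 Fy=8.2000 x'=2.0300 y'=-7.5900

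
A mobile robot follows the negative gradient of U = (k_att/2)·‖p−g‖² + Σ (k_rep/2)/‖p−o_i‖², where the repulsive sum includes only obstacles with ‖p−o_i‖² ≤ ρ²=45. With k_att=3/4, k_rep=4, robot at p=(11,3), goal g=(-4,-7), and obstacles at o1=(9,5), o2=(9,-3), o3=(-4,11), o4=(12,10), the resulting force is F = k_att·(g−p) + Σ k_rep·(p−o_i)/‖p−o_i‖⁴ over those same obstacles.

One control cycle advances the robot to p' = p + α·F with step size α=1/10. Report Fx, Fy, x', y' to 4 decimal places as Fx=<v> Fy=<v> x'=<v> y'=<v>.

F_att = 3/4·(g−p) = 3/4·(-15,-10) = (-11.2500,-7.5000)
o1: d²=8 ≤ ρ²=45; F_rep = 4·(2,-2)/8² = (0.1250,-0.1250)
o2: d²=40 ≤ ρ²=45; F_rep = 4·(2,6)/40² = (0.0050,0.0150)
o3: d²=289 > ρ²=45 → inactive
o4: d²=50 > ρ²=45 → inactive
F = F_att + ΣF_rep = (-11.1200,-7.6100)
p' = p + 1/10·F = (9.8880,2.2390)

Fx=-11.1200 Fy=-7.6100 x'=9.8880 y'=2.2390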